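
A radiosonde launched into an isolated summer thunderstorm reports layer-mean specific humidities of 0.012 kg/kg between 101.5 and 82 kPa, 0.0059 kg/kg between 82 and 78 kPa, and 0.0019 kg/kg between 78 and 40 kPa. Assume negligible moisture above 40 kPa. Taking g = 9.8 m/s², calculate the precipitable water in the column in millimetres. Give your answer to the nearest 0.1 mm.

Precipitable water is the column-integrated vapour mass per unit area: PW = (1/g) Σ q̄ Δp, with q in kg/kg and Δp in Pa (1 kg/m² of water = 1 mm).
Layer 101.5–82 kPa: Δp = 195 hPa = 19500 Pa, q̄ = 0.012 kg/kg → 0.012 × 19500 / 9.8 = 23.88 mm
Layer 82–78 kPa: Δp = 40 hPa = 4000 Pa, q̄ = 0.0059 kg/kg → 0.0059 × 4000 / 9.8 = 2.41 mm
Layer 78–40 kPa: Δp = 380 hPa = 38000 Pa, q̄ = 0.0019 kg/kg → 0.0019 × 38000 / 9.8 = 7.37 mm
PW = 23.88 + 2.41 + 7.37 = 33.66 ≈ 33.7 mm.

PW ≈ 33.7 mm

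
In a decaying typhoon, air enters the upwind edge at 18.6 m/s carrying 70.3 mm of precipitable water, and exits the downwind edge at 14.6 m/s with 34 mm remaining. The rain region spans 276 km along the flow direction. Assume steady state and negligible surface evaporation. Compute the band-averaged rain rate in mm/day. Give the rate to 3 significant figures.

R ≈ 254 mm/day

Column moisture flux per unit crosswind length is F = V × PW.
Inflow: F_in = 18.6 × 70.3 = 1307.58 mm·m/s
Outflow: F_out = 14.6 × 34 = 496.4 mm·m/s
Steady-state rate R = (F_in − F_out)/L = (1307.58 − 496.4) / 276000 m = 2.939e-03 mm/s.
R = 2.939e-03 × 3600 × 24 = 254 mm/day.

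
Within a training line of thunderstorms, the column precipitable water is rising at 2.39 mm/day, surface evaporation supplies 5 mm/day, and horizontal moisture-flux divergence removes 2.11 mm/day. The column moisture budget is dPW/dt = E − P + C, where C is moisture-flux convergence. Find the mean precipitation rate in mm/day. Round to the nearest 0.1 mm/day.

P ≈ 0.5 mm/day

dPW/dt = +2.39 mm/day.
P = E + C − dPW/dt = 5 + (-2.11) − (+2.39) = 0.5 mm/day.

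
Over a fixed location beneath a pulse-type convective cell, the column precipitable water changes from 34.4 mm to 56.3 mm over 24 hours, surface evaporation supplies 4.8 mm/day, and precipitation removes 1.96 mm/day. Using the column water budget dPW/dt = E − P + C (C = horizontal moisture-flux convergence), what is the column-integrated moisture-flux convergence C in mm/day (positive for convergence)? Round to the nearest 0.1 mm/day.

C ≈ 19.1 mm/day

dPW/dt = (56.3 − 34.4) mm / (24/24 day) = +21.900 mm/day.
C = dPW/dt − E + P = (+21.900) − 4.8 + 1.96 = 19.1 mm/day.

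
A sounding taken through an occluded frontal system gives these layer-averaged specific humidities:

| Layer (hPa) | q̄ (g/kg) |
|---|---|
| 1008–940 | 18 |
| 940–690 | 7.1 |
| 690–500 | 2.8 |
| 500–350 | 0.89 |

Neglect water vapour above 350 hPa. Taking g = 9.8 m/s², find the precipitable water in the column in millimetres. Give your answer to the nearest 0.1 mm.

PW ≈ 37.4 mm

Precipitable water is the column-integrated vapour mass per unit area: PW = (1/g) Σ q̄ Δp, with q in kg/kg and Δp in Pa (1 kg/m² of water = 1 mm).
Layer 1008–940 hPa: Δp = 68 hPa = 6800 Pa, q̄ = 0.018 kg/kg → 0.018 × 6800 / 9.8 = 12.49 mm
Layer 940–690 hPa: Δp = 250 hPa = 25000 Pa, q̄ = 0.0071 kg/kg → 0.0071 × 25000 / 9.8 = 18.11 mm
Layer 690–500 hPa: Δp = 190 hPa = 19000 Pa, q̄ = 0.0028 kg/kg → 0.0028 × 19000 / 9.8 = 5.43 mm
Layer 500–350 hPa: Δp = 150 hPa = 15000 Pa, q̄ = 0.00089 kg/kg → 0.00089 × 15000 / 9.8 = 1.36 mm
PW = 12.49 + 18.11 + 5.43 + 1.36 = 37.39 ≈ 37.4 mm.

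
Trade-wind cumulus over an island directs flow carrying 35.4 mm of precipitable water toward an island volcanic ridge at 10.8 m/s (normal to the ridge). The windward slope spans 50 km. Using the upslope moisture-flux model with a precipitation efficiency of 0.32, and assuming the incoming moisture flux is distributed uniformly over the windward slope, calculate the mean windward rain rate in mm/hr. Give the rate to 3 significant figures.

Incoming column moisture flux per unit ridge length: F = V × PW = 10.8 × 35.4 = 382.32 mm·m/s.
Spread over the 50 km slope with efficiency ε = 0.32: R = ε·F/W = 0.32 × 382.32 / 50000 m = 2.447e-03 mm/s.
R = 2.447e-03 × 3600 = 8.81 mm/hr.

R ≈ 8.81 mm/hr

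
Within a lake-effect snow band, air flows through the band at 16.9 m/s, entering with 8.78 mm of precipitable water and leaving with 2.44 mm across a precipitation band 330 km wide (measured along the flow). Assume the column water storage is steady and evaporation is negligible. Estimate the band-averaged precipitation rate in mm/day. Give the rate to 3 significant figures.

Column moisture flux per unit crosswind length is F = V × PW.
Inflow: F_in = 16.9 × 8.78 = 148.382 mm·m/s
Outflow: F_out = 16.9 × 2.44 = 41.236 mm·m/s
Steady-state rate R = (F_in − F_out)/L = (148.382 − 41.236) / 330000 m = 3.247e-04 mm/s.
R = 3.247e-04 × 3600 × 24 = 28.1 mm/day.

R ≈ 28.1 mm/day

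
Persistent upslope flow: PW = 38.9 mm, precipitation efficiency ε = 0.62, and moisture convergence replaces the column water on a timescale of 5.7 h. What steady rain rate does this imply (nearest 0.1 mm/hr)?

R ≈ 4.2 mm/hr

Each overturning extracts ε × PW = 0.62 × 38.9 = 24.118 mm.
Rate = ε·PW / τ = 24.118 / 5.7 h = 4.2 mm/hr.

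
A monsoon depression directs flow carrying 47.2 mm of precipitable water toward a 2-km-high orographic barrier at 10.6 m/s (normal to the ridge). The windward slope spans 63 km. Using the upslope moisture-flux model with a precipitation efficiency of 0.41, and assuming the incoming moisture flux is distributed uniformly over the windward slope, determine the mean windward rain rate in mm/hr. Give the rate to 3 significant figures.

R ≈ 11.7 mm/hr

Incoming column moisture flux per unit ridge length: F = V × PW = 10.6 × 47.2 = 500.32 mm·m/s.
Spread over the 63 km slope with efficiency ε = 0.41: R = ε·F/W = 0.41 × 500.32 / 63000 m = 3.256e-03 mm/s.
R = 3.256e-03 × 3600 = 11.7 mm/hr.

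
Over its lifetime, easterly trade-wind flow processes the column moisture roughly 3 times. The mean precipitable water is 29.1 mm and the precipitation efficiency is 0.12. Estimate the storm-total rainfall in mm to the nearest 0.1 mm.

rainfall ≈ 10.5 mm

Each cycle deposits ε × PW = 0.12 × 29.1 = 3.492 mm.
Over 3 cycles: 3 × 3.492 = 10.5 mm.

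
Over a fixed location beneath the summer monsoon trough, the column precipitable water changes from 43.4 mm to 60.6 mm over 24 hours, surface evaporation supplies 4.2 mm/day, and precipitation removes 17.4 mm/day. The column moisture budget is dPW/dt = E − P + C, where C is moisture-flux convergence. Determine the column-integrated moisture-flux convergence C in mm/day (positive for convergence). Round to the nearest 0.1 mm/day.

dPW/dt = (60.6 − 43.4) mm / (24/24 day) = +17.200 mm/day.
C = dPW/dt − E + P = (+17.200) − 4.2 + 17.4 = 30.4 mm/day.

C ≈ 30.4 mm/day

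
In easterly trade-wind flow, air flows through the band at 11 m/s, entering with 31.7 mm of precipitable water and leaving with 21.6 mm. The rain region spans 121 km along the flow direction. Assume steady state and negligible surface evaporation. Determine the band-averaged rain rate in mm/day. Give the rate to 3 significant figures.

R ≈ 79.3 mm/day

Column moisture flux per unit crosswind length is F = V × PW.
Inflow: F_in = 11 × 31.7 = 348.7 mm·m/s
Outflow: F_out = 11 × 21.6 = 237.6 mm·m/s
Steady-state rate R = (F_in − F_out)/L = (348.7 − 237.6) / 121000 m = 9.182e-04 mm/s.
R = 9.182e-04 × 3600 × 24 = 79.3 mm/day.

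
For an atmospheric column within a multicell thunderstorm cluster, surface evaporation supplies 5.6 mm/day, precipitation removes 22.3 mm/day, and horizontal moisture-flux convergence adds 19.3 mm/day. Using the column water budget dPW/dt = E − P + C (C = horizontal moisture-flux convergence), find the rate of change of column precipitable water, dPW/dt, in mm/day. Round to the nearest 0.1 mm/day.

dPW/dt = E − P + C = 5.6 − 22.3 + (19.3) = 2.6 mm/day.

dPW/dt ≈ 2.6 mm/day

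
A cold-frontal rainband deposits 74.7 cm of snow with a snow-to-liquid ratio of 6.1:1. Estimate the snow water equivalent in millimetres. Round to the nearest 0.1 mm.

SWE = snow depth / ratio = 74.7 cm / 6.1 = 12.246 cm = 122.5 mm.

SWE ≈ 122.5 mm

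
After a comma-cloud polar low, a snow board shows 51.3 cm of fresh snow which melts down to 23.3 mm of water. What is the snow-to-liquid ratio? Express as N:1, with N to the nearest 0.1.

Ratio = snow depth / SWE = 513 mm / 23.3 mm = 22.0, i.e. 22.0:1.

ratio ≈ 22.0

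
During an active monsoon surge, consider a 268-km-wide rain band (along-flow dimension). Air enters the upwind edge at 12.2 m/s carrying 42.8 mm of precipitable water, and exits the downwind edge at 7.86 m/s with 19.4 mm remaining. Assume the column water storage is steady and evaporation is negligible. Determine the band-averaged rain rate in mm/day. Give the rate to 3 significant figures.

Column moisture flux per unit crosswind length is F = V × PW.
Inflow: F_in = 12.2 × 42.8 = 522.16 mm·m/s
Outflow: F_out = 7.86 × 19.4 = 152.484 mm·m/s
Steady-state rate R = (F_in − F_out)/L = (522.16 − 152.484) / 268000 m = 1.379e-03 mm/s.
R = 1.379e-03 × 3600 × 24 = 119 mm/day.

R ≈ 119 mm/day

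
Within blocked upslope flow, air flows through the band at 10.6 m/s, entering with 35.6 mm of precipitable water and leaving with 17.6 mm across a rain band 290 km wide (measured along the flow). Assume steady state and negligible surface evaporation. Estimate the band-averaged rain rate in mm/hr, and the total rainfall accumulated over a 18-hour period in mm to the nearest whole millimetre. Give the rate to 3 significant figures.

R ≈ 2.37 mm/hr; total ≈ 43 mm

Column moisture flux per unit crosswind length is F = V × PW.
Inflow: F_in = 10.6 × 35.6 = 377.36 mm·m/s
Outflow: F_out = 10.6 × 17.6 = 186.56 mm·m/s
Steady-state rate R = (F_in − F_out)/L = (377.36 − 186.56) / 290000 m = 6.579e-04 mm/s.
R = 6.579e-04 × 3600 = 2.37 mm/hr.
Over 18 h: total = 2.37 × 18 = 42.66 ≈ 43 mm.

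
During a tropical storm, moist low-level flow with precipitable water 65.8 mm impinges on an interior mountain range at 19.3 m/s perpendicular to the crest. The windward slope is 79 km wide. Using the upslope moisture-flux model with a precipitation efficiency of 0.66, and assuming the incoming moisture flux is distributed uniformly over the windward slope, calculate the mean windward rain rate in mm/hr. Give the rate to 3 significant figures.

R ≈ 38.2 mm/hr

Incoming column moisture flux per unit ridge length: F = V × PW = 19.3 × 65.8 = 1269.94 mm·m/s.
Spread over the 79 km slope with efficiency ε = 0.66: R = ε·F/W = 0.66 × 1269.94 / 79000 m = 1.061e-02 mm/s.
R = 1.061e-02 × 3600 = 38.2 mm/hr.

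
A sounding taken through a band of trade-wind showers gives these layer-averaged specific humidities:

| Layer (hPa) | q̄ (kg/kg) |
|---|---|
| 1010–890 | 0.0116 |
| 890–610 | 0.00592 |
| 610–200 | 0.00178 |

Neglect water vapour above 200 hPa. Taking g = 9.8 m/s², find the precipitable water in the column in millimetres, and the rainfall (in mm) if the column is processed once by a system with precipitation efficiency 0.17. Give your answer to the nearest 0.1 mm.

PW ≈ 38.6 mm; rainfall ≈ 6.6 mm

Precipitable water is the column-integrated vapour mass per unit area: PW = (1/g) Σ q̄ Δp, with q in kg/kg and Δp in Pa (1 kg/m² of water = 1 mm).
Layer 1010–890 hPa: Δp = 120 hPa = 12000 Pa, q̄ = 0.0116 kg/kg → 0.0116 × 12000 / 9.8 = 14.20 mm
Layer 890–610 hPa: Δp = 280 hPa = 28000 Pa, q̄ = 0.00592 kg/kg → 0.00592 × 28000 / 9.8 = 16.91 mm
Layer 610–200 hPa: Δp = 410 hPa = 41000 Pa, q̄ = 0.00178 kg/kg → 0.00178 × 41000 / 9.8 = 7.45 mm
PW = 14.20 + 16.91 + 7.45 = 38.56 ≈ 38.6 mm.
Rainfall = ε × PW = 0.17 × 38.6 = 6.6 mm.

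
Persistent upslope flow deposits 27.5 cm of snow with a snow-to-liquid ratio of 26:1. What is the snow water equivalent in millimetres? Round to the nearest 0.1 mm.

SWE = snow depth / ratio = 27.5 cm / 26 = 1.058 cm = 10.6 mm.

SWE ≈ 10.6 mm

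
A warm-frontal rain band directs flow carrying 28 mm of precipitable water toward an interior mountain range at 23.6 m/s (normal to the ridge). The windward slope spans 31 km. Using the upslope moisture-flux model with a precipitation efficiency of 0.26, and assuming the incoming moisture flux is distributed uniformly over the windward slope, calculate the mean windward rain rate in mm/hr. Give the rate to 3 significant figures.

R ≈ 20.0 mm/hr

Incoming column moisture flux per unit ridge length: F = V × PW = 23.6 × 28 = 660.8 mm·m/s.
Spread over the 31 km slope with efficiency ε = 0.26: R = ε·F/W = 0.26 × 660.8 / 31000 m = 5.542e-03 mm/s.
R = 5.542e-03 × 3600 = 20.0 mm/hr.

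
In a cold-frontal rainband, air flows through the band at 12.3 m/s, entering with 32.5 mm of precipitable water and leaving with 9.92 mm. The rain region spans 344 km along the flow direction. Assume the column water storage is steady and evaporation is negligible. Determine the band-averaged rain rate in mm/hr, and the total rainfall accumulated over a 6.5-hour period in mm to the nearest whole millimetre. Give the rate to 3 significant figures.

R ≈ 2.91 mm/hr; total ≈ 19 mm

Column moisture flux per unit crosswind length is F = V × PW.
Inflow: F_in = 12.3 × 32.5 = 399.75 mm·m/s
Outflow: F_out = 12.3 × 9.92 = 122.016 mm·m/s
Steady-state rate R = (F_in − F_out)/L = (399.75 − 122.016) / 344000 m = 8.074e-04 mm/s.
R = 8.074e-04 × 3600 = 2.91 mm/hr.
Over 6.5 h: total = 2.91 × 6.5 = 18.915 ≈ 19 mm.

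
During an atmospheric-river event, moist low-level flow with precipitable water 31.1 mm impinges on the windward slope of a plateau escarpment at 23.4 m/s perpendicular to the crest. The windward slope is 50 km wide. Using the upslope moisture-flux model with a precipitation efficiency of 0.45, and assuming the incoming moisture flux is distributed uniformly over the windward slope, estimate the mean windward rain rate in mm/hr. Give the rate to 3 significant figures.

Incoming column moisture flux per unit ridge length: F = V × PW = 23.4 × 31.1 = 727.74 mm·m/s.
Spread over the 50 km slope with efficiency ε = 0.45: R = ε·F/W = 0.45 × 727.74 / 50000 m = 6.550e-03 mm/s.
R = 6.550e-03 × 3600 = 23.6 mm/hr.

R ≈ 23.6 mm/hr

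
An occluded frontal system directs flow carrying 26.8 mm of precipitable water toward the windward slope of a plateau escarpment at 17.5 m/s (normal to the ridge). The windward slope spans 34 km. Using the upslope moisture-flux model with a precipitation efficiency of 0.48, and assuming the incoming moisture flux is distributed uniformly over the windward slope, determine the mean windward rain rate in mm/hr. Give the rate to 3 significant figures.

Incoming column moisture flux per unit ridge length: F = V × PW = 17.5 × 26.8 = 469 mm·m/s.
Spread over the 34 km slope with efficiency ε = 0.48: R = ε·F/W = 0.48 × 469 / 34000 m = 6.621e-03 mm/s.
R = 6.621e-03 × 3600 = 23.8 mm/hr.

R ≈ 23.8 mm/hr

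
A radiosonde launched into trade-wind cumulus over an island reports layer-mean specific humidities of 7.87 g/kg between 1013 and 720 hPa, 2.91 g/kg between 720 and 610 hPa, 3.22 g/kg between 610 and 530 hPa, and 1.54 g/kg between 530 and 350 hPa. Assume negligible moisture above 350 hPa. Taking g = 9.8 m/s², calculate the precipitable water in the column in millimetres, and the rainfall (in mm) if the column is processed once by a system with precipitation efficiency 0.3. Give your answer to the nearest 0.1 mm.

Precipitable water is the column-integrated vapour mass per unit area: PW = (1/g) Σ q̄ Δp, with q in kg/kg and Δp in Pa (1 kg/m² of water = 1 mm).
Layer 1013–720 hPa: Δp = 293 hPa = 29300 Pa, q̄ = 0.00787 kg/kg → 0.00787 × 29300 / 9.8 = 23.53 mm
Layer 720–610 hPa: Δp = 110 hPa = 11000 Pa, q̄ = 0.00291 kg/kg → 0.00291 × 11000 / 9.8 = 3.27 mm
Layer 610–530 hPa: Δp = 80 hPa = 8000 Pa, q̄ = 0.00322 kg/kg → 0.00322 × 8000 / 9.8 = 2.63 mm
Layer 530–350 hPa: Δp = 180 hPa = 18000 Pa, q̄ = 0.00154 kg/kg → 0.00154 × 18000 / 9.8 = 2.83 mm
PW = 23.53 + 3.27 + 2.63 + 2.83 = 32.26 ≈ 32.3 mm.
Rainfall = ε × PW = 0.3 × 32.3 = 9.7 mm.

PW ≈ 32.3 mm; rainfall ≈ 9.7 mm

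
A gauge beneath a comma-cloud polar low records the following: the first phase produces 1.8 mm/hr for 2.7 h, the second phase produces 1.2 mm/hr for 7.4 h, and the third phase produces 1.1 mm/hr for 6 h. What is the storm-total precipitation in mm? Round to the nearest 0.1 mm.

Total = Σ Rᵢ Δtᵢ = 1.8 × 2.7 + 1.2 × 7.4 + 1.1 × 6
      = 4.86 + 8.88 + 6.6 = 20.3 mm.

total ≈ 20.3 mm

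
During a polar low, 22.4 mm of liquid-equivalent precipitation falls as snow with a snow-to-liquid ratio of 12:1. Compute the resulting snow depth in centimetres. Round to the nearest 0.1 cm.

Snow depth = liquid × ratio = 22.4 mm × 12 = 268.8 mm = 26.9 cm.

snow depth ≈ 26.9 cm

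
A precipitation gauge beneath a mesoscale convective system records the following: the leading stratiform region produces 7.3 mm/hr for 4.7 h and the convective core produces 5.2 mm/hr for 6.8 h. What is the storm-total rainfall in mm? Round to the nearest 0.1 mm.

total ≈ 69.7 mm

Total = Σ Rᵢ Δtᵢ = 7.3 × 4.7 + 5.2 × 6.8
      = 34.31 + 35.36 = 69.7 mm.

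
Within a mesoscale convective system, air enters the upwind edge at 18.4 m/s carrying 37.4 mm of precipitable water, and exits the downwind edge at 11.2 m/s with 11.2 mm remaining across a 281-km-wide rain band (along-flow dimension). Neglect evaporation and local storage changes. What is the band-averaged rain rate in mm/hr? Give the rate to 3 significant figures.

R ≈ 7.21 mm/hr

Column moisture flux per unit crosswind length is F = V × PW.
Inflow: F_in = 18.4 × 37.4 = 688.16 mm·m/s
Outflow: F_out = 11.2 × 11.2 = 125.44 mm·m/s
Steady-state rate R = (F_in − F_out)/L = (688.16 − 125.44) / 281000 m = 2.003e-03 mm/s.
R = 2.003e-03 × 3600 = 7.21 mm/hr.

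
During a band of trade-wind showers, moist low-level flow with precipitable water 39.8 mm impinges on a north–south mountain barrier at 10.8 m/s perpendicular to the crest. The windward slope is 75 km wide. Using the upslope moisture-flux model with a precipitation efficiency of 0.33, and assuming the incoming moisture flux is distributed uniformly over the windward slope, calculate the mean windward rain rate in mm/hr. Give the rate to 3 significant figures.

Incoming column moisture flux per unit ridge length: F = V × PW = 10.8 × 39.8 = 429.84 mm·m/s.
Spread over the 75 km slope with efficiency ε = 0.33: R = ε·F/W = 0.33 × 429.84 / 75000 m = 1.891e-03 mm/s.
R = 1.891e-03 × 3600 = 6.81 mm/hr.

R ≈ 6.81 mm/hr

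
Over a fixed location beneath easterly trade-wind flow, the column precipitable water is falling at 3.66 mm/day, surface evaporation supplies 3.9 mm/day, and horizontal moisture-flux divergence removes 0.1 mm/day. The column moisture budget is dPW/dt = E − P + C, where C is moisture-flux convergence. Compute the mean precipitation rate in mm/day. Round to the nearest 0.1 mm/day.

P ≈ 7.5 mm/day

dPW/dt = -3.66 mm/day.
P = E + C − dPW/dt = 3.9 + (-0.1) − (-3.66) = 7.5 mm/day.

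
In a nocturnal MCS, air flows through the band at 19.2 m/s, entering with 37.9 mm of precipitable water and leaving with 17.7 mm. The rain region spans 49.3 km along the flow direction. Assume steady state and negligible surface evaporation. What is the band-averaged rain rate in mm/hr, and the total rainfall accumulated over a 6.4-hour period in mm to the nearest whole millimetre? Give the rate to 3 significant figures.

Column moisture flux per unit crosswind length is F = V × PW.
Inflow: F_in = 19.2 × 37.9 = 727.68 mm·m/s
Outflow: F_out = 19.2 × 17.7 = 339.84 mm·m/s
Steady-state rate R = (F_in − F_out)/L = (727.68 − 339.84) / 49300 m = 7.867e-03 mm/s.
R = 7.867e-03 × 3600 = 28.3 mm/hr.
Over 6.4 h: total = 28.3 × 6.4 = 181.12 ≈ 181 mm.

R ≈ 28.3 mm/hr; total ≈ 181 mm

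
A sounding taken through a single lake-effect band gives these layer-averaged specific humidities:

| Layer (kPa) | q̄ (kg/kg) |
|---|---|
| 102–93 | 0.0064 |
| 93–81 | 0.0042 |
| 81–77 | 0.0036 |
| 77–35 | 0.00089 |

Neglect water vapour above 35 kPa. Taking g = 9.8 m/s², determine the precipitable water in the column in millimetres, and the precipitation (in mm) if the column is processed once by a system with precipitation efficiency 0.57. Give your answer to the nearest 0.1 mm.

Precipitable water is the column-integrated vapour mass per unit area: PW = (1/g) Σ q̄ Δp, with q in kg/kg and Δp in Pa (1 kg/m² of water = 1 mm).
Layer 102–93 kPa: Δp = 90 hPa = 9000 Pa, q̄ = 0.0064 kg/kg → 0.0064 × 9000 / 9.8 = 5.88 mm
Layer 93–81 kPa: Δp = 120 hPa = 12000 Pa, q̄ = 0.0042 kg/kg → 0.0042 × 12000 / 9.8 = 5.14 mm
Layer 81–77 kPa: Δp = 40 hPa = 4000 Pa, q̄ = 0.0036 kg/kg → 0.0036 × 4000 / 9.8 = 1.47 mm
Layer 77–35 kPa: Δp = 420 hPa = 42000 Pa, q̄ = 0.00089 kg/kg → 0.00089 × 42000 / 9.8 = 3.81 mm
PW = 5.88 + 5.14 + 1.47 + 3.81 = 16.30 ≈ 16.3 mm.
Precipitation = ε × PW = 0.57 × 16.3 = 9.3 mm.

PW ≈ 16.3 mm; precipitation ≈ 9.3 mm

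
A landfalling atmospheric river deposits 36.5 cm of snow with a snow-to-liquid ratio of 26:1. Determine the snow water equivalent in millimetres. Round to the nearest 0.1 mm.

SWE = snow depth / ratio = 36.5 cm / 26 = 1.404 cm = 14.0 mm.

SWE ≈ 14.0 mm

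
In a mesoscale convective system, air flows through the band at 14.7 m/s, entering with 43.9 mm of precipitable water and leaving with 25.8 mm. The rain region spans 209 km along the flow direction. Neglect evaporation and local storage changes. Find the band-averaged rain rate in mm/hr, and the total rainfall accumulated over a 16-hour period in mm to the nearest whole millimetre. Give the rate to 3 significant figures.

R ≈ 4.58 mm/hr; total ≈ 73 mm

Column moisture flux per unit crosswind length is F = V × PW.
Inflow: F_in = 14.7 × 43.9 = 645.33 mm·m/s
Outflow: F_out = 14.7 × 25.8 = 379.26 mm·m/s
Steady-state rate R = (F_in − F_out)/L = (645.33 − 379.26) / 209000 m = 1.273e-03 mm/s.
R = 1.273e-03 × 3600 = 4.58 mm/hr.
Over 16 h: total = 4.58 × 16 = 73.28 ≈ 73 mm.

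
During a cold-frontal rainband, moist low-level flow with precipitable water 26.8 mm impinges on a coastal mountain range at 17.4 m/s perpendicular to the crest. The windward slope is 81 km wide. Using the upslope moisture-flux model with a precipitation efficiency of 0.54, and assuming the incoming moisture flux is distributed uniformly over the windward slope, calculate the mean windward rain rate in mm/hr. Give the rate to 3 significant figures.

Incoming column moisture flux per unit ridge length: F = V × PW = 17.4 × 26.8 = 466.32 mm·m/s.
Spread over the 81 km slope with efficiency ε = 0.54: R = ε·F/W = 0.54 × 466.32 / 81000 m = 3.109e-03 mm/s.
R = 3.109e-03 × 3600 = 11.2 mm/hr.

R ≈ 11.2 mm/hr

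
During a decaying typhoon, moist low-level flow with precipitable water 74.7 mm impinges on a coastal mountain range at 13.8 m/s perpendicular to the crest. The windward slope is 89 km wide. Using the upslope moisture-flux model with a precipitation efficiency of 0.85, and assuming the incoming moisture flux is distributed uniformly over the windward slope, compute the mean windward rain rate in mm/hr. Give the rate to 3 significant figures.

Incoming column moisture flux per unit ridge length: F = V × PW = 13.8 × 74.7 = 1030.86 mm·m/s.
Spread over the 89 km slope with efficiency ε = 0.85: R = ε·F/W = 0.85 × 1030.86 / 89000 m = 9.845e-03 mm/s.
R = 9.845e-03 × 3600 = 35.4 mm/hr.

R ≈ 35.4 mm/hr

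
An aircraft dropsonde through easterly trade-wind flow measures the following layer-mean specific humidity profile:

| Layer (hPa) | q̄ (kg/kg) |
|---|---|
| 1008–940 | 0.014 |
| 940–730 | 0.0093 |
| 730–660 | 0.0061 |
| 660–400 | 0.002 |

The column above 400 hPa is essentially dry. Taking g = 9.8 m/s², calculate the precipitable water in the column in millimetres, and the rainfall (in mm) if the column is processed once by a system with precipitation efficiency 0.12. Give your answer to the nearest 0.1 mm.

Precipitable water is the column-integrated vapour mass per unit area: PW = (1/g) Σ q̄ Δp, with q in kg/kg and Δp in Pa (1 kg/m² of water = 1 mm).
Layer 1008–940 hPa: Δp = 68 hPa = 6800 Pa, q̄ = 0.014 kg/kg → 0.014 × 6800 / 9.8 = 9.71 mm
Layer 940–730 hPa: Δp = 210 hPa = 21000 Pa, q̄ = 0.0093 kg/kg → 0.0093 × 21000 / 9.8 = 19.93 mm
Layer 730–660 hPa: Δp = 70 hPa = 7000 Pa, q̄ = 0.0061 kg/kg → 0.0061 × 7000 / 9.8 = 4.36 mm
Layer 660–400 hPa: Δp = 260 hPa = 26000 Pa, q̄ = 0.002 kg/kg → 0.002 × 26000 / 9.8 = 5.31 mm
PW = 9.71 + 19.93 + 4.36 + 5.31 = 39.31 ≈ 39.3 mm.
Rainfall = ε × PW = 0.12 × 39.3 = 4.7 mm.

PW ≈ 39.3 mm; rainfall ≈ 4.7 mm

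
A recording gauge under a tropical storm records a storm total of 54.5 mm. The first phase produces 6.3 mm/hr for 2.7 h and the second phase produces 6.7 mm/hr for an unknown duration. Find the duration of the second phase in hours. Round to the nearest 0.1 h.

Known phases: 6.3 × 2.7 = 17.01 mm.
Remaining depth = 54.5 − 17.01 = 37.49 mm.
Duration = 37.49 / 6.7 = 5.6 h.

duration ≈ 5.6 h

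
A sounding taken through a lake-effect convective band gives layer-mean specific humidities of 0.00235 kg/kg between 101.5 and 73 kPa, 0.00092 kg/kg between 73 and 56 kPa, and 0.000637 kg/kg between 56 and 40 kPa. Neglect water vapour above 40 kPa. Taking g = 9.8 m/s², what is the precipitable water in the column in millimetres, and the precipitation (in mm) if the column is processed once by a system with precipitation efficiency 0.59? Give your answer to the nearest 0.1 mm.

PW ≈ 9.5 mm; precipitation ≈ 5.6 mm

Precipitable water is the column-integrated vapour mass per unit area: PW = (1/g) Σ q̄ Δp, with q in kg/kg and Δp in Pa (1 kg/m² of water = 1 mm).
Layer 101.5–73 kPa: Δp = 285 hPa = 28500 Pa, q̄ = 0.00235 kg/kg → 0.00235 × 28500 / 9.8 = 6.83 mm
Layer 73–56 kPa: Δp = 170 hPa = 17000 Pa, q̄ = 0.00092 kg/kg → 0.00092 × 17000 / 9.8 = 1.60 mm
Layer 56–40 kPa: Δp = 160 hPa = 16000 Pa, q̄ = 0.000637 kg/kg → 0.000637 × 16000 / 9.8 = 1.04 mm
PW = 6.83 + 1.60 + 1.04 = 9.47 ≈ 9.5 mm.
Precipitation = ε × PW = 0.59 × 9.5 = 5.6 mm.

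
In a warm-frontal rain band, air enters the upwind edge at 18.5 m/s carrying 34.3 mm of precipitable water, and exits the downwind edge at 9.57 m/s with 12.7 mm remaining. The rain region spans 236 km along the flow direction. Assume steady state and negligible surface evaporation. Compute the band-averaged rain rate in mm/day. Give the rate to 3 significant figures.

R ≈ 188 mm/day

Column moisture flux per unit crosswind length is F = V × PW.
Inflow: F_in = 18.5 × 34.3 = 634.55 mm·m/s
Outflow: F_out = 9.57 × 12.7 = 121.539 mm·m/s
Steady-state rate R = (F_in − F_out)/L = (634.55 − 121.539) / 236000 m = 2.174e-03 mm/s.
R = 2.174e-03 × 3600 × 24 = 188 mm/day.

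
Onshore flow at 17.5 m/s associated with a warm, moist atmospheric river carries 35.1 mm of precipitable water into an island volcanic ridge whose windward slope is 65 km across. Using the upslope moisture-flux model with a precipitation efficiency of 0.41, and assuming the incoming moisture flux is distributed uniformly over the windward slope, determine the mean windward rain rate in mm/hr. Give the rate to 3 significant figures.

R ≈ 13.9 mm/hr

Incoming column moisture flux per unit ridge length: F = V × PW = 17.5 × 35.1 = 614.25 mm·m/s.
Spread over the 65 km slope with efficiency ε = 0.41: R = ε·F/W = 0.41 × 614.25 / 65000 m = 3.874e-03 mm/s.
R = 3.874e-03 × 3600 = 13.9 mm/hr.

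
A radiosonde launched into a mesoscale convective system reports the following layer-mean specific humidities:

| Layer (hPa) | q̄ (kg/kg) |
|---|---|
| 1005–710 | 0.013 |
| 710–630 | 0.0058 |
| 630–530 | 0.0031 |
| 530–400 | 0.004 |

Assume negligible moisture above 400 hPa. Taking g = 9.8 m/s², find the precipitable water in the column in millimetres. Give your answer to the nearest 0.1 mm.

Precipitable water is the column-integrated vapour mass per unit area: PW = (1/g) Σ q̄ Δp, with q in kg/kg and Δp in Pa (1 kg/m² of water = 1 mm).
Layer 1005–710 hPa: Δp = 295 hPa = 29500 Pa, q̄ = 0.013 kg/kg → 0.013 × 29500 / 9.8 = 39.13 mm
Layer 710–630 hPa: Δp = 80 hPa = 8000 Pa, q̄ = 0.0058 kg/kg → 0.0058 × 8000 / 9.8 = 4.73 mm
Layer 630–530 hPa: Δp = 100 hPa = 10000 Pa, q̄ = 0.0031 kg/kg → 0.0031 × 10000 / 9.8 = 3.16 mm
Layer 530–400 hPa: Δp = 130 hPa = 13000 Pa, q̄ = 0.004 kg/kg → 0.004 × 13000 / 9.8 = 5.31 mm
PW = 39.13 + 4.73 + 3.16 + 5.31 = 52.33 ≈ 52.3 mm.

PW ≈ 52.3 mm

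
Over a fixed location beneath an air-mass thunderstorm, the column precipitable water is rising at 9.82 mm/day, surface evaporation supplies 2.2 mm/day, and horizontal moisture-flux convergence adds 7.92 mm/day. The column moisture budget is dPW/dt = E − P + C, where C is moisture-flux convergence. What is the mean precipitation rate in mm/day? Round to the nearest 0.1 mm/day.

P ≈ 0.3 mm/day

dPW/dt = +9.82 mm/day.
P = E + C − dPW/dt = 2.2 + (7.92) − (+9.82) = 0.3 mm/day.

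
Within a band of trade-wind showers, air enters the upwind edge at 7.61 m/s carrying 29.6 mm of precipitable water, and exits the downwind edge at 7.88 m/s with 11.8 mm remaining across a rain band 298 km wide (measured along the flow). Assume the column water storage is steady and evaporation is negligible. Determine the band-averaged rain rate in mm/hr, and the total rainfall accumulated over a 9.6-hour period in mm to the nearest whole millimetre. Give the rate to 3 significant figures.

Column moisture flux per unit crosswind length is F = V × PW.
Inflow: F_in = 7.61 × 29.6 = 225.256 mm·m/s
Outflow: F_out = 7.88 × 11.8 = 92.984 mm·m/s
Steady-state rate R = (F_in − F_out)/L = (225.256 − 92.984) / 298000 m = 4.439e-04 mm/s.
R = 4.439e-04 × 3600 = 1.60 mm/hr.
Over 9.6 h: total = 1.60 × 9.6 = 15.36 ≈ 15 mm.

R ≈ 1.60 mm/hr; total ≈ 15 mm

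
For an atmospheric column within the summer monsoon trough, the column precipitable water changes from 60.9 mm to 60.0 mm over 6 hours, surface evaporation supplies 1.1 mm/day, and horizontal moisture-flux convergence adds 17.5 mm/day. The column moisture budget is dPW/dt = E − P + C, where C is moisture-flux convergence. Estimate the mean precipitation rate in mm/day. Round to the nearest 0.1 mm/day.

P ≈ 22.2 mm/day

dPW/dt = (60.0 − 60.9) mm / (6/24 day) = -3.600 mm/day.
P = E + C − dPW/dt = 1.1 + (17.5) − (-3.600) = 22.2 mm/day.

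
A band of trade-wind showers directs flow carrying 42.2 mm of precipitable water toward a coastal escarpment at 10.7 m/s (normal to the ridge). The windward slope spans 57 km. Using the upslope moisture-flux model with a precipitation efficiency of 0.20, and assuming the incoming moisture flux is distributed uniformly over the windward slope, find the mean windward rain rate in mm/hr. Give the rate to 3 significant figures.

R ≈ 5.70 mm/hr

Incoming column moisture flux per unit ridge length: F = V × PW = 10.7 × 42.2 = 451.54 mm·m/s.
Spread over the 57 km slope with efficiency ε = 0.20: R = ε·F/W = 0.20 × 451.54 / 57000 m = 1.584e-03 mm/s.
R = 1.584e-03 × 3600 = 5.70 mm/hr.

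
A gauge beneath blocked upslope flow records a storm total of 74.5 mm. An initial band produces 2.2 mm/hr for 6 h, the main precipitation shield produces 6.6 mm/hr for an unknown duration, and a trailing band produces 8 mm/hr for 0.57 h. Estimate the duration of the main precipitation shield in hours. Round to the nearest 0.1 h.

Known phases: 2.2 × 6 + 8 × 0.57 = 13.2 + 4.56 = 17.76 mm.
Remaining depth = 74.5 − 17.76 = 56.74 mm.
Duration = 56.74 / 6.6 = 8.6 h.

duration ≈ 8.6 h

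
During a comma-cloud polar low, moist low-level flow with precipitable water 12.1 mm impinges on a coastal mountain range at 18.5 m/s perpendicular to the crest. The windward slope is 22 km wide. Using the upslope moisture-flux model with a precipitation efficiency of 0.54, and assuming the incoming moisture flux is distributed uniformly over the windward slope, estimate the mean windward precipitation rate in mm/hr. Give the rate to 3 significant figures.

R ≈ 19.8 mm/hr

Incoming column moisture flux per unit ridge length: F = V × PW = 18.5 × 12.1 = 223.85 mm·m/s.
Spread over the 22 km slope with efficiency ε = 0.54: R = ε·F/W = 0.54 × 223.85 / 22000 m = 5.495e-03 mm/s.
R = 5.495e-03 × 3600 = 19.8 mm/hr.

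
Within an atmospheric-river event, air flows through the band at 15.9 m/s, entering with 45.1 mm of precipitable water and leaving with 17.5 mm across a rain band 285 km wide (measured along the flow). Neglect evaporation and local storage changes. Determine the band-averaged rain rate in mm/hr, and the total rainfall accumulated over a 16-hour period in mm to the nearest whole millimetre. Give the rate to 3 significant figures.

Column moisture flux per unit crosswind length is F = V × PW.
Inflow: F_in = 15.9 × 45.1 = 717.09 mm·m/s
Outflow: F_out = 15.9 × 17.5 = 278.25 mm·m/s
Steady-state rate R = (F_in − F_out)/L = (717.09 − 278.25) / 285000 m = 1.540e-03 mm/s.
R = 1.540e-03 × 3600 = 5.54 mm/hr.
Over 16 h: total = 5.54 × 16 = 88.64 ≈ 89 mm.

R ≈ 5.54 mm/hr; total ≈ 89 mm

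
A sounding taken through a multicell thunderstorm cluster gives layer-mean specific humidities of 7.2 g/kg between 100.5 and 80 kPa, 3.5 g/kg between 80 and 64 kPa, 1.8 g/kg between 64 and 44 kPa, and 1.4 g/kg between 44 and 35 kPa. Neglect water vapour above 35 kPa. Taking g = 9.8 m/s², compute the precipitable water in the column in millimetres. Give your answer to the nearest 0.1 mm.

PW ≈ 25.7 mm

Precipitable water is the column-integrated vapour mass per unit area: PW = (1/g) Σ q̄ Δp, with q in kg/kg and Δp in Pa (1 kg/m² of water = 1 mm).
Layer 100.5–80 kPa: Δp = 205 hPa = 20500 Pa, q̄ = 0.0072 kg/kg → 0.0072 × 20500 / 9.8 = 15.06 mm
Layer 80–64 kPa: Δp = 160 hPa = 16000 Pa, q̄ = 0.0035 kg/kg → 0.0035 × 16000 / 9.8 = 5.71 mm
Layer 64–44 kPa: Δp = 200 hPa = 20000 Pa, q̄ = 0.0018 kg/kg → 0.0018 × 20000 / 9.8 = 3.67 mm
Layer 44–35 kPa: Δp = 90 hPa = 9000 Pa, q̄ = 0.0014 kg/kg → 0.0014 × 9000 / 9.8 = 1.29 mm
PW = 15.06 + 5.71 + 3.67 + 1.29 = 25.73 ≈ 25.7 mm.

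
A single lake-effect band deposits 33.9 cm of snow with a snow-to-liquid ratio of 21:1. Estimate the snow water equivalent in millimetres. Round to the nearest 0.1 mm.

SWE = snow depth / ratio = 33.9 cm / 21 = 1.614 cm = 16.1 mm.

SWE ≈ 16.1 mm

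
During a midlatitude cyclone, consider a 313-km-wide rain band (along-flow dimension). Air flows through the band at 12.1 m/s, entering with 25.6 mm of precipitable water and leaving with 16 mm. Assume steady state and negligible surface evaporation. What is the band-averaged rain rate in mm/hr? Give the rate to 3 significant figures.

R ≈ 1.34 mm/hr

Column moisture flux per unit crosswind length is F = V × PW.
Inflow: F_in = 12.1 × 25.6 = 309.76 mm·m/s
Outflow: F_out = 12.1 × 16 = 193.6 mm·m/s
Steady-state rate R = (F_in − F_out)/L = (309.76 − 193.6) / 313000 m = 3.711e-04 mm/s.
R = 3.711e-04 × 3600 = 1.34 mm/hr.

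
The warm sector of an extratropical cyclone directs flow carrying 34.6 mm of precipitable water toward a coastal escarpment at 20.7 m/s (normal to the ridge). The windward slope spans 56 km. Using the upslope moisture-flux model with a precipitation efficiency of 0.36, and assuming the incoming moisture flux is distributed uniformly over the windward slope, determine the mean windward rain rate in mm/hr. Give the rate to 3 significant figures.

R ≈ 16.6 mm/hr

Incoming column moisture flux per unit ridge length: F = V × PW = 20.7 × 34.6 = 716.22 mm·m/s.
Spread over the 56 km slope with efficiency ε = 0.36: R = ε·F/W = 0.36 × 716.22 / 56000 m = 4.604e-03 mm/s.
R = 4.604e-03 × 3600 = 16.6 mm/hr.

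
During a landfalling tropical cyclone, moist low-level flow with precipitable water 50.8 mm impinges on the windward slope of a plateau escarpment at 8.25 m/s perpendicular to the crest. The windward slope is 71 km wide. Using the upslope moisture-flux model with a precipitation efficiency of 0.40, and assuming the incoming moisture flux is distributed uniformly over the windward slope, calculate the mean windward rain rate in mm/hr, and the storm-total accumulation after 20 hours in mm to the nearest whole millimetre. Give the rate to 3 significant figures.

R ≈ 8.50 mm/hr; total ≈ 170 mm

Incoming column moisture flux per unit ridge length: F = V × PW = 8.25 × 50.8 = 419.1 mm·m/s.
Spread over the 71 km slope with efficiency ε = 0.40: R = ε·F/W = 0.40 × 419.1 / 71000 m = 2.361e-03 mm/s.
R = 2.361e-03 × 3600 = 8.50 mm/hr.
Over 20 h: total = 8.50 × 20 = 170 mm.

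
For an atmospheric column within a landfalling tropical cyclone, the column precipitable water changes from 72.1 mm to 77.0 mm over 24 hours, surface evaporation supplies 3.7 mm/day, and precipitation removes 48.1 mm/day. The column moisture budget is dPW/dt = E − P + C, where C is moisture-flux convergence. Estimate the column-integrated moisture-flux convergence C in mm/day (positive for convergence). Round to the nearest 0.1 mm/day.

C ≈ 49.3 mm/day

dPW/dt = (77.0 − 72.1) mm / (24/24 day) = +4.900 mm/day.
C = dPW/dt − E + P = (+4.900) − 3.7 + 48.1 = 49.3 mm/day.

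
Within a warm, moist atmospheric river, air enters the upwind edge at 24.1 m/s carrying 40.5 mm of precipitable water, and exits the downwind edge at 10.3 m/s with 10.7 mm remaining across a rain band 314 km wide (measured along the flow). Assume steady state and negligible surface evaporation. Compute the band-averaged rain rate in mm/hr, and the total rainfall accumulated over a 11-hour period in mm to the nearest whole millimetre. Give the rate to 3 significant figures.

R ≈ 9.93 mm/hr; total ≈ 109 mm

Column moisture flux per unit crosswind length is F = V × PW.
Inflow: F_in = 24.1 × 40.5 = 976.05 mm·m/s
Outflow: F_out = 10.3 × 10.7 = 110.21 mm·m/s
Steady-state rate R = (F_in − F_out)/L = (976.05 − 110.21) / 314000 m = 2.757e-03 mm/s.
R = 2.757e-03 × 3600 = 9.93 mm/hr.
Over 11 h: total = 9.93 × 11 = 109.23 ≈ 109 mm.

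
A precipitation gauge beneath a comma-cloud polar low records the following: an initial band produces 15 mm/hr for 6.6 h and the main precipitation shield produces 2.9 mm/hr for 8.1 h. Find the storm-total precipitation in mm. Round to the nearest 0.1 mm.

Total = Σ Rᵢ Δtᵢ = 15 × 6.6 + 2.9 × 8.1
      = 99 + 23.49 = 122.5 mm.

total ≈ 122.5 mm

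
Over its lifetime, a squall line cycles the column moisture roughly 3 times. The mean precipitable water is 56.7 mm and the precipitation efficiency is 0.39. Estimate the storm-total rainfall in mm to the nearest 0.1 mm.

rainfall ≈ 66.3 mm

Each cycle deposits ε × PW = 0.39 × 56.7 = 22.113 mm.
Over 3 cycles: 3 × 22.113 = 66.3 mm.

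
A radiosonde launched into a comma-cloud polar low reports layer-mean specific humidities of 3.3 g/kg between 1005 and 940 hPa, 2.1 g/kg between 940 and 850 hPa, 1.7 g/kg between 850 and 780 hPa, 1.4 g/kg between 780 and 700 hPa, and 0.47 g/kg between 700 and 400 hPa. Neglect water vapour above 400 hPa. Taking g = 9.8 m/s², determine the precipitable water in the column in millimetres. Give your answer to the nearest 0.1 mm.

PW ≈ 7.9 mm

Precipitable water is the column-integrated vapour mass per unit area: PW = (1/g) Σ q̄ Δp, with q in kg/kg and Δp in Pa (1 kg/m² of water = 1 mm).
Layer 1005–940 hPa: Δp = 65 hPa = 6500 Pa, q̄ = 0.0033 kg/kg → 0.0033 × 6500 / 9.8 = 2.19 mm
Layer 940–850 hPa: Δp = 90 hPa = 9000 Pa, q̄ = 0.0021 kg/kg → 0.0021 × 9000 / 9.8 = 1.93 mm
Layer 850–780 hPa: Δp = 70 hPa = 7000 Pa, q̄ = 0.0017 kg/kg → 0.0017 × 7000 / 9.8 = 1.21 mm
Layer 780–700 hPa: Δp = 80 hPa = 8000 Pa, q̄ = 0.0014 kg/kg → 0.0014 × 8000 / 9.8 = 1.14 mm
Layer 700–400 hPa: Δp = 300 hPa = 30000 Pa, q̄ = 0.00047 kg/kg → 0.00047 × 30000 / 9.8 = 1.44 mm
PW = 2.19 + 1.93 + 1.21 + 1.14 + 1.44 = 7.91 ≈ 7.9 mm.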